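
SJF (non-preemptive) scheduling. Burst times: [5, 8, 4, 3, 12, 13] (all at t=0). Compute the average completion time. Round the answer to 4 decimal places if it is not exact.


SJF order (ascending): [3, 4, 5, 8, 12, 13]
Completion times:
  Job 1: burst=3, C=3
  Job 2: burst=4, C=7
  Job 3: burst=5, C=12
  Job 4: burst=8, C=20
  Job 5: burst=12, C=32
  Job 6: burst=13, C=45
Average completion = 119/6 = 19.8333

19.8333


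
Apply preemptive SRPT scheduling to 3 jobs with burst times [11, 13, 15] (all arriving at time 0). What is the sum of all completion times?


Since all jobs arrive at t=0, SRPT equals SPT ordering.
SPT order: [11, 13, 15]
Completion times:
  Job 1: p=11, C=11
  Job 2: p=13, C=24
  Job 3: p=15, C=39
Total completion time = 11 + 24 + 39 = 74

74


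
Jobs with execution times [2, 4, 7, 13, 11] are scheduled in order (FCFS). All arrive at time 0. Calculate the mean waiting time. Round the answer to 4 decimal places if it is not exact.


FCFS order (as given): [2, 4, 7, 13, 11]
Waiting times:
  Job 1: wait = 0
  Job 2: wait = 2
  Job 3: wait = 6
  Job 4: wait = 13
  Job 5: wait = 26
Sum of waiting times = 47
Average waiting time = 47/5 = 9.4

9.4


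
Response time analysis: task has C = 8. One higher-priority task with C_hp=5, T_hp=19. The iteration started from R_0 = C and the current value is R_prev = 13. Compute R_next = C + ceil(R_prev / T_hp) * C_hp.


R_next = C + ceil(R_prev / T_hp) * C_hp
ceil(13 / 19) = ceil(0.6842) = 1
Interference = 1 * 5 = 5
R_next = 8 + 5 = 13
R_next = R_prev, so the iteration has converged (response time = 13).

13


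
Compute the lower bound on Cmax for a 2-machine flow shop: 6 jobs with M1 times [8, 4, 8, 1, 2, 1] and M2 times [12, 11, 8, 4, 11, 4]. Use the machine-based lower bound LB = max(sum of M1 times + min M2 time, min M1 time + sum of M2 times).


LB1 = sum(M1 times) + min(M2 times) = 24 + 4 = 28
LB2 = min(M1 times) + sum(M2 times) = 1 + 50 = 51
Lower bound = max(LB1, LB2) = max(28, 51) = 51

51


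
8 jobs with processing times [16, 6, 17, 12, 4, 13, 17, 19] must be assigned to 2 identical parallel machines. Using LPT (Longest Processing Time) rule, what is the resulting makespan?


Sort jobs in decreasing order (LPT): [19, 17, 17, 16, 13, 12, 6, 4]
Assign each job to the least loaded machine:
  Machine 1: jobs [19, 16, 12, 6], load = 53
  Machine 2: jobs [17, 17, 13, 4], load = 51
Makespan = max load = 53

53


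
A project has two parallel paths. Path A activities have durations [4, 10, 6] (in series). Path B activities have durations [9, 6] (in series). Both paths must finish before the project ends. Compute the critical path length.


Path A total = 4 + 10 + 6 = 20
Path B total = 9 + 6 = 15
Critical path = longest path = max(20, 15) = 20

20


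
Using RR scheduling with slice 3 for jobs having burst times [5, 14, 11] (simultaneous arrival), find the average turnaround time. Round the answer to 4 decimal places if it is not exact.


Time quantum = 3
Execution trace:
  J1 runs 3 units, time = 3
  J2 runs 3 units, time = 6
  J3 runs 3 units, time = 9
  J1 runs 2 units, time = 11
  J2 runs 3 units, time = 14
  J3 runs 3 units, time = 17
  J2 runs 3 units, time = 20
  J3 runs 3 units, time = 23
  J2 runs 3 units, time = 26
  J3 runs 2 units, time = 28
  J2 runs 2 units, time = 30
Finish times: [11, 30, 28]
Average turnaround = 69/3 = 23.0

23.0


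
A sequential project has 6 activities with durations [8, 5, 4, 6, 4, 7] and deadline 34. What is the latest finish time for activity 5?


LF(activity 5) = deadline - sum of successor durations
Successors: activities 6 through 6 with durations [7]
Sum of successor durations = 7
LF = 34 - 7 = 27

27


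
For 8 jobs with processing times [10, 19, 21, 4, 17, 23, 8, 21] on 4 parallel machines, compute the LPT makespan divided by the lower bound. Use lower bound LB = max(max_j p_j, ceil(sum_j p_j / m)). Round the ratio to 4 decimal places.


LPT order: [23, 21, 21, 19, 17, 10, 8, 4]
Machine loads after assignment: [27, 31, 29, 36]
LPT makespan = 36
Lower bound = max(max_job, ceil(total/4)) = max(23, 31) = 31
Ratio = 36 / 31 = 1.1613

1.1613


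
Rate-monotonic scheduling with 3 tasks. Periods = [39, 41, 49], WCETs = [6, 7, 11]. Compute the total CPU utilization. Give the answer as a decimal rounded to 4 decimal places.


Compute individual utilizations (exact fractions):
  Task 1: C/T = 6/39 = 2/13 (approx. 0.1538)
  Task 2: C/T = 7/41 (approx. 0.1707)
  Task 3: C/T = 11/49 (approx. 0.2245)
Total utilization U = 2/13 + 7/41 + 11/49 = 14340/26117
Rounded to 4 decimal places: U = 0.5491
RM (Liu & Layland) bound for 3 tasks = 0.779763; compare with U = 14340/26117 (approx. 0.549068)
U <= bound, so schedulable by RM sufficient condition.

0.5491


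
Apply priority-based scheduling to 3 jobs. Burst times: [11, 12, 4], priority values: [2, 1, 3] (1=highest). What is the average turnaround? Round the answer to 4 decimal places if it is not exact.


Sort by priority (ascending = highest first):
Order: [(1, 12), (2, 11), (3, 4)]
Completion times:
  Priority 1, burst=12, C=12
  Priority 2, burst=11, C=23
  Priority 3, burst=4, C=27
Average turnaround = 62/3 = 20.6667

20.6667


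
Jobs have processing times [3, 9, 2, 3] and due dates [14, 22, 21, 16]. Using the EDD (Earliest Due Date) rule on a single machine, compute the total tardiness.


Sort by due date (EDD order): [(3, 14), (3, 16), (2, 21), (9, 22)]
Compute completion times and tardiness:
  Job 1: p=3, d=14, C=3, tardiness=max(0,3-14)=0
  Job 2: p=3, d=16, C=6, tardiness=max(0,6-16)=0
  Job 3: p=2, d=21, C=8, tardiness=max(0,8-21)=0
  Job 4: p=9, d=22, C=17, tardiness=max(0,17-22)=0
Total tardiness = 0

0


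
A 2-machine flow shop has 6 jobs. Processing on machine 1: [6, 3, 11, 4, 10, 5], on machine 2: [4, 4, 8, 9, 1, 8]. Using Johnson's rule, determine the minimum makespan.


Apply Johnson's rule:
  Group 1 (a <= b): [(2, 3, 4), (4, 4, 9), (6, 5, 8)]
  Group 2 (a > b): [(3, 11, 8), (1, 6, 4), (5, 10, 1)]
Optimal job order: [2, 4, 6, 3, 1, 5]
Schedule:
  Job 2: M1 done at 3, M2 done at 7
  Job 4: M1 done at 7, M2 done at 16
  Job 6: M1 done at 12, M2 done at 24
  Job 3: M1 done at 23, M2 done at 32
  Job 1: M1 done at 29, M2 done at 36
  Job 5: M1 done at 39, M2 done at 40
Makespan = 40

40


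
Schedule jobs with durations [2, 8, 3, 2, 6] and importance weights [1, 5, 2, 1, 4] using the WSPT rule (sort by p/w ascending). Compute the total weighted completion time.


Compute p/w ratios and sort ascending (WSPT): [(3, 2), (6, 4), (8, 5), (2, 1), (2, 1)]
Compute weighted completion times:
  Job (p=3,w=2): C=3, w*C=2*3=6
  Job (p=6,w=4): C=9, w*C=4*9=36
  Job (p=8,w=5): C=17, w*C=5*17=85
  Job (p=2,w=1): C=19, w*C=1*19=19
  Job (p=2,w=1): C=21, w*C=1*21=21
Total weighted completion time = 167

167


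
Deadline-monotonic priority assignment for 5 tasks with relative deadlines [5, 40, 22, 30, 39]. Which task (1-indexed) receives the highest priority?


Sort tasks by relative deadline (ascending):
  Task 1: deadline = 5
  Task 3: deadline = 22
  Task 4: deadline = 30
  Task 5: deadline = 39
  Task 2: deadline = 40
Priority order (highest first): [1, 3, 4, 5, 2]
Highest priority task = 1

1


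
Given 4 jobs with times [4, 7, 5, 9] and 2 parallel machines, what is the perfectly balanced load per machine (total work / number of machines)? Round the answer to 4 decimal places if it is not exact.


Total processing time = 4 + 7 + 5 + 9 = 25
Number of machines = 2
Ideal balanced load = 25 / 2 = 12.5

12.5


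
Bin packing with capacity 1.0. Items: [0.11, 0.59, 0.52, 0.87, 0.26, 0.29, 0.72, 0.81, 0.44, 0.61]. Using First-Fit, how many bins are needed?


Place items sequentially using First-Fit:
  Item 0.11 -> new Bin 1
  Item 0.59 -> Bin 1 (now 0.7)
  Item 0.52 -> new Bin 2
  Item 0.87 -> new Bin 3
  Item 0.26 -> Bin 1 (now 0.96)
  Item 0.29 -> Bin 2 (now 0.81)
  Item 0.72 -> new Bin 4
  Item 0.81 -> new Bin 5
  Item 0.44 -> new Bin 6
  Item 0.61 -> new Bin 7
Total bins used = 7

7


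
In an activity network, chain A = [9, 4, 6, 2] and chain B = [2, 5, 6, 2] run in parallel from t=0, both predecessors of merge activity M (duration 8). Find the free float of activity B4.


ES(B4) = sum of predecessors on chain B = 13
EF(B4) = ES + duration = 13 + 2 = 15
Successor of B4 is M. ES(M) = max(sum(A), sum(B)) = max(21, 15) = 21
Free float = ES(successor) - EF(current) = 21 - 15 = 6

6


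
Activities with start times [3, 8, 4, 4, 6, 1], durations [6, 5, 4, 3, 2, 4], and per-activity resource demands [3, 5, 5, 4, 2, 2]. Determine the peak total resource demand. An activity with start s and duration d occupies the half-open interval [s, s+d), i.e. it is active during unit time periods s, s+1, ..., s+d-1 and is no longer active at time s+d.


Each activity i is active on [start_i, start_i + duration_i).
Compute total resource usage per time slot:
  t=0: active resources = [], total = 0
  t=1: active resources = [2], total = 2
  t=2: active resources = [2], total = 2
  t=3: active resources = [3, 2], total = 5
  t=4: active resources = [3, 5, 4, 2], total = 14
  t=5: active resources = [3, 5, 4], total = 12
  t=6: active resources = [3, 5, 4, 2], total = 14
  t=7: active resources = [3, 5, 2], total = 10
  t=8: active resources = [3, 5], total = 8
  t=9: active resources = [5], total = 5
  t=10: active resources = [5], total = 5
  t=11: active resources = [5], total = 5
  t=12: active resources = [5], total = 5
Peak resource demand = 14

14


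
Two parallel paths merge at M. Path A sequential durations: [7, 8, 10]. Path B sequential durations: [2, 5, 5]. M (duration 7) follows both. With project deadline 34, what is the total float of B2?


Forward pass: ES(B2) = sum of predecessors on chain B = 2
EF = ES + duration = 2 + 5 = 7
Backward pass: LF(M) = deadline = 34; LS(M) = 34 - 7 = 27
LF(B2) = LS(M) - sum(successors on chain B) = 27 - 5 = 22
LS = LF - duration = 22 - 5 = 17
Total float = LS - ES = 17 - 2 = 15

15


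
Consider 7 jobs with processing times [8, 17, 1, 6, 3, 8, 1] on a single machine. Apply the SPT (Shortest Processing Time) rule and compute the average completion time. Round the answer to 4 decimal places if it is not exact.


Sort jobs by processing time (SPT order): [1, 1, 3, 6, 8, 8, 17]
Compute completion times sequentially:
  Job 1: processing = 1, completes at 1
  Job 2: processing = 1, completes at 2
  Job 3: processing = 3, completes at 5
  Job 4: processing = 6, completes at 11
  Job 5: processing = 8, completes at 19
  Job 6: processing = 8, completes at 27
  Job 7: processing = 17, completes at 44
Sum of completion times = 109
Average completion time = 109/7 = 15.5714

15.5714


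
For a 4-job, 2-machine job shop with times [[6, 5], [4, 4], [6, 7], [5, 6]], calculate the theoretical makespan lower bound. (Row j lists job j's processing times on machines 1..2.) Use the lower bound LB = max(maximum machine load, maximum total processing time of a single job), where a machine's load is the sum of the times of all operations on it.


Machine loads:
  Machine 1: 6 + 4 + 6 + 5 = 21
  Machine 2: 5 + 4 + 7 + 6 = 22
Max machine load = 22
Job totals:
  Job 1: 11
  Job 2: 8
  Job 3: 13
  Job 4: 11
Max job total = 13
Lower bound = max(22, 13) = 22

22


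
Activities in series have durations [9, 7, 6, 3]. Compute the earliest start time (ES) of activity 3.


Activity 3 starts after activities 1 through 2 complete.
Predecessor durations: [9, 7]
ES = 9 + 7 = 16

16


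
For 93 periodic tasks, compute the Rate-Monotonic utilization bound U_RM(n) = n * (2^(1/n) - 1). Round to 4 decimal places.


Compute 2^(1/93) = 1.0074810397
Subtract 1: 1.0074810397 - 1 = 0.0074810397
Multiply by n: 93 * 0.0074810397 = 0.6957366921
Round to 4 dp: 0.6957

0.6957


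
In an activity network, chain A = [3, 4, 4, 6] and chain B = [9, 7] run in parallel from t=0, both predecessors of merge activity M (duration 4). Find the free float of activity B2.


ES(B2) = sum of predecessors on chain B = 9
EF(B2) = ES + duration = 9 + 7 = 16
Successor of B2 is M. ES(M) = max(sum(A), sum(B)) = max(17, 16) = 17
Free float = ES(successor) - EF(current) = 17 - 16 = 1

1


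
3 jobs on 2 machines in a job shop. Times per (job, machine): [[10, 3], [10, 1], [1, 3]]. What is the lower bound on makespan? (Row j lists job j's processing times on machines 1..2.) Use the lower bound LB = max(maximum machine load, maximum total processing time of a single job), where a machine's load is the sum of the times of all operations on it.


Machine loads:
  Machine 1: 10 + 10 + 1 = 21
  Machine 2: 3 + 1 + 3 = 7
Max machine load = 21
Job totals:
  Job 1: 13
  Job 2: 11
  Job 3: 4
Max job total = 13
Lower bound = max(21, 13) = 21

21


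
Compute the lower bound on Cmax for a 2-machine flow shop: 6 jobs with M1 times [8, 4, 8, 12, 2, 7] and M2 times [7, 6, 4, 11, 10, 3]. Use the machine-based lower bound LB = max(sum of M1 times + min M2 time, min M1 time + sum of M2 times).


LB1 = sum(M1 times) + min(M2 times) = 41 + 3 = 44
LB2 = min(M1 times) + sum(M2 times) = 2 + 41 = 43
Lower bound = max(LB1, LB2) = max(44, 43) = 44

44


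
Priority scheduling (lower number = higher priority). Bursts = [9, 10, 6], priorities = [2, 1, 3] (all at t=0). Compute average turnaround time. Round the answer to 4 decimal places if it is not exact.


Sort by priority (ascending = highest first):
Order: [(1, 10), (2, 9), (3, 6)]
Completion times:
  Priority 1, burst=10, C=10
  Priority 2, burst=9, C=19
  Priority 3, burst=6, C=25
Average turnaround = 54/3 = 18.0

18.0


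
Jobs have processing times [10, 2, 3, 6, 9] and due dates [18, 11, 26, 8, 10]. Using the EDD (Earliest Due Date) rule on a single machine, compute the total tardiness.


Sort by due date (EDD order): [(6, 8), (9, 10), (2, 11), (10, 18), (3, 26)]
Compute completion times and tardiness:
  Job 1: p=6, d=8, C=6, tardiness=max(0,6-8)=0
  Job 2: p=9, d=10, C=15, tardiness=max(0,15-10)=5
  Job 3: p=2, d=11, C=17, tardiness=max(0,17-11)=6
  Job 4: p=10, d=18, C=27, tardiness=max(0,27-18)=9
  Job 5: p=3, d=26, C=30, tardiness=max(0,30-26)=4
Total tardiness = 24

24


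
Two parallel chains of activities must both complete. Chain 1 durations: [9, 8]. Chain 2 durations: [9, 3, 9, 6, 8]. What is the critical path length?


Path A total = 9 + 8 = 17
Path B total = 9 + 3 + 9 + 6 + 8 = 35
Critical path = longest path = max(17, 35) = 35

35


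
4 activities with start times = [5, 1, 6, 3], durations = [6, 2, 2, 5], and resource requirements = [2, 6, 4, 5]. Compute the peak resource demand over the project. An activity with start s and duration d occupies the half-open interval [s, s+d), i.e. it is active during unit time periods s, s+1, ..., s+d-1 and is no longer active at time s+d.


Each activity i is active on [start_i, start_i + duration_i).
Compute total resource usage per time slot:
  t=0: active resources = [], total = 0
  t=1: active resources = [6], total = 6
  t=2: active resources = [6], total = 6
  t=3: active resources = [5], total = 5
  t=4: active resources = [5], total = 5
  t=5: active resources = [2, 5], total = 7
  t=6: active resources = [2, 4, 5], total = 11
  t=7: active resources = [2, 4, 5], total = 11
  t=8: active resources = [2], total = 2
  t=9: active resources = [2], total = 2
  t=10: active resources = [2], total = 2
Peak resource demand = 11

11


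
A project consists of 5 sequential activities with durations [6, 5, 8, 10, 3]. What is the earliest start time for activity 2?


Activity 2 starts after activities 1 through 1 complete.
Predecessor durations: [6]
ES = 6 = 6

6


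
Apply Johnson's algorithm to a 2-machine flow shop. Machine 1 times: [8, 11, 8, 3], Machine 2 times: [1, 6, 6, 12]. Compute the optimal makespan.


Apply Johnson's rule:
  Group 1 (a <= b): [(4, 3, 12)]
  Group 2 (a > b): [(2, 11, 6), (3, 8, 6), (1, 8, 1)]
Optimal job order: [4, 2, 3, 1]
Schedule:
  Job 4: M1 done at 3, M2 done at 15
  Job 2: M1 done at 14, M2 done at 21
  Job 3: M1 done at 22, M2 done at 28
  Job 1: M1 done at 30, M2 done at 31
Makespan = 31

31


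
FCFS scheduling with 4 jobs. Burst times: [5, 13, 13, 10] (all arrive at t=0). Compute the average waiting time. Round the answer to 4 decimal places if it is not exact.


FCFS order (as given): [5, 13, 13, 10]
Waiting times:
  Job 1: wait = 0
  Job 2: wait = 5
  Job 3: wait = 18
  Job 4: wait = 31
Sum of waiting times = 54
Average waiting time = 54/4 = 13.5

13.5


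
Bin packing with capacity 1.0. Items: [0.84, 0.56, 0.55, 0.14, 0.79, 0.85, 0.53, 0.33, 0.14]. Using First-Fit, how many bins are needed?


Place items sequentially using First-Fit:
  Item 0.84 -> new Bin 1
  Item 0.56 -> new Bin 2
  Item 0.55 -> new Bin 3
  Item 0.14 -> Bin 1 (now 0.98)
  Item 0.79 -> new Bin 4
  Item 0.85 -> new Bin 5
  Item 0.53 -> new Bin 6
  Item 0.33 -> Bin 2 (now 0.89)
  Item 0.14 -> Bin 3 (now 0.69)
Total bins used = 6

6


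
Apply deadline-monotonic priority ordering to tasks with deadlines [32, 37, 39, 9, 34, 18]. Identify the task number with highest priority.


Sort tasks by relative deadline (ascending):
  Task 4: deadline = 9
  Task 6: deadline = 18
  Task 1: deadline = 32
  Task 5: deadline = 34
  Task 2: deadline = 37
  Task 3: deadline = 39
Priority order (highest first): [4, 6, 1, 5, 2, 3]
Highest priority task = 4

4


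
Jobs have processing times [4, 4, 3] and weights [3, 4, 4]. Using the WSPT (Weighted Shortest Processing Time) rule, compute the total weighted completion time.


Compute p/w ratios and sort ascending (WSPT): [(3, 4), (4, 4), (4, 3)]
Compute weighted completion times:
  Job (p=3,w=4): C=3, w*C=4*3=12
  Job (p=4,w=4): C=7, w*C=4*7=28
  Job (p=4,w=3): C=11, w*C=3*11=33
Total weighted completion time = 73

73


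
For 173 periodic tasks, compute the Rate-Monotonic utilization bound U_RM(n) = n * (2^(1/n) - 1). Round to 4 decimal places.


Compute 2^(1/173) = 1.0040146684
Subtract 1: 1.0040146684 - 1 = 0.0040146684
Multiply by n: 173 * 0.0040146684 = 0.6945376332
Round to 4 dp: 0.6945

0.6945


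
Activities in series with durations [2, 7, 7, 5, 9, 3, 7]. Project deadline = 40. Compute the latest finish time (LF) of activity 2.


LF(activity 2) = deadline - sum of successor durations
Successors: activities 3 through 7 with durations [7, 5, 9, 3, 7]
Sum of successor durations = 31
LF = 40 - 31 = 9

9


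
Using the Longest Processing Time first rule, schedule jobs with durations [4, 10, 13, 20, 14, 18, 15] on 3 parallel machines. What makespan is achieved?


Sort jobs in decreasing order (LPT): [20, 18, 15, 14, 13, 10, 4]
Assign each job to the least loaded machine:
  Machine 1: jobs [20, 10], load = 30
  Machine 2: jobs [18, 13], load = 31
  Machine 3: jobs [15, 14, 4], load = 33
Makespan = max load = 33

33


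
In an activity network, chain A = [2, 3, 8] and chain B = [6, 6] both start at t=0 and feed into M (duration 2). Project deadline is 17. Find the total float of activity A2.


Forward pass: ES(A2) = sum of predecessors on chain A = 2
EF = ES + duration = 2 + 3 = 5
Backward pass: LF(M) = deadline = 17; LS(M) = 17 - 2 = 15
LF(A2) = LS(M) - sum(successors on chain A) = 15 - 8 = 7
LS = LF - duration = 7 - 3 = 4
Total float = LS - ES = 4 - 2 = 2

2


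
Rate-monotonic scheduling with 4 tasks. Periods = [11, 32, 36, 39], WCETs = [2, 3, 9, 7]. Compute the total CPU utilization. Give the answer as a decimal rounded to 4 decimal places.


Compute individual utilizations (exact fractions):
  Task 1: C/T = 2/11 (approx. 0.1818)
  Task 2: C/T = 3/32 (approx. 0.0938)
  Task 3: C/T = 9/36 = 1/4 (approx. 0.25)
  Task 4: C/T = 7/39 (approx. 0.1795)
Total utilization U = 2/11 + 3/32 + 1/4 + 7/39 = 9679/13728
Rounded to 4 decimal places: U = 0.7051
RM (Liu & Layland) bound for 4 tasks = 0.756828; compare with U = 9679/13728 (approx. 0.705055)
U <= bound, so schedulable by RM sufficient condition.

0.7051


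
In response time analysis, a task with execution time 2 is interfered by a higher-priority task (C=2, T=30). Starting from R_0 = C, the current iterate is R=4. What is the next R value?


R_next = C + ceil(R_prev / T_hp) * C_hp
ceil(4 / 30) = ceil(0.1333) = 1
Interference = 1 * 2 = 2
R_next = 2 + 2 = 4
R_next = R_prev, so the iteration has converged (response time = 4).

4


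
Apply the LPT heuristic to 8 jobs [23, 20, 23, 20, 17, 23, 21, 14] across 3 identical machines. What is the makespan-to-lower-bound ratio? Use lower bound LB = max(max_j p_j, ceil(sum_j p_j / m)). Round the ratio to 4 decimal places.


LPT order: [23, 23, 23, 21, 20, 20, 17, 14]
Machine loads after assignment: [44, 60, 57]
LPT makespan = 60
Lower bound = max(max_job, ceil(total/3)) = max(23, 54) = 54
Ratio = 60 / 54 = 1.1111

1.1111


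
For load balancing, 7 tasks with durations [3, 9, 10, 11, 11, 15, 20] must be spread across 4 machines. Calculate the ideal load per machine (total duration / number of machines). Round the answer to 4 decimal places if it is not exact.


Total processing time = 3 + 9 + 10 + 11 + 11 + 15 + 20 = 79
Number of machines = 4
Ideal balanced load = 79 / 4 = 19.75

19.75


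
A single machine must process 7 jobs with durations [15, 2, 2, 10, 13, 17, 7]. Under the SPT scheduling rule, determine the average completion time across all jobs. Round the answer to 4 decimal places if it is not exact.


Sort jobs by processing time (SPT order): [2, 2, 7, 10, 13, 15, 17]
Compute completion times sequentially:
  Job 1: processing = 2, completes at 2
  Job 2: processing = 2, completes at 4
  Job 3: processing = 7, completes at 11
  Job 4: processing = 10, completes at 21
  Job 5: processing = 13, completes at 34
  Job 6: processing = 15, completes at 49
  Job 7: processing = 17, completes at 66
Sum of completion times = 187
Average completion time = 187/7 = 26.7143

26.7143


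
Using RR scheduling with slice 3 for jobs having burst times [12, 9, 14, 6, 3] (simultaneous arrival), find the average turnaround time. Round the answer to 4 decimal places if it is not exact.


Time quantum = 3
Execution trace:
  J1 runs 3 units, time = 3
  J2 runs 3 units, time = 6
  J3 runs 3 units, time = 9
  J4 runs 3 units, time = 12
  J5 runs 3 units, time = 15
  J1 runs 3 units, time = 18
  J2 runs 3 units, time = 21
  J3 runs 3 units, time = 24
  J4 runs 3 units, time = 27
  J1 runs 3 units, time = 30
  J2 runs 3 units, time = 33
  J3 runs 3 units, time = 36
  J1 runs 3 units, time = 39
  J3 runs 3 units, time = 42
  J3 runs 2 units, time = 44
Finish times: [39, 33, 44, 27, 15]
Average turnaround = 158/5 = 31.6

31.6


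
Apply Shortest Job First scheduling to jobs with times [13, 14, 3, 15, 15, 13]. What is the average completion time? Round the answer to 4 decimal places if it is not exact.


SJF order (ascending): [3, 13, 13, 14, 15, 15]
Completion times:
  Job 1: burst=3, C=3
  Job 2: burst=13, C=16
  Job 3: burst=13, C=29
  Job 4: burst=14, C=43
  Job 5: burst=15, C=58
  Job 6: burst=15, C=73
Average completion = 222/6 = 37.0

37.0


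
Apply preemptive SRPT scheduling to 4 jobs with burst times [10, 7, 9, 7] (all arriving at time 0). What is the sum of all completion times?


Since all jobs arrive at t=0, SRPT equals SPT ordering.
SPT order: [7, 7, 9, 10]
Completion times:
  Job 1: p=7, C=7
  Job 2: p=7, C=14
  Job 3: p=9, C=23
  Job 4: p=10, C=33
Total completion time = 7 + 14 + 23 + 33 = 77

77


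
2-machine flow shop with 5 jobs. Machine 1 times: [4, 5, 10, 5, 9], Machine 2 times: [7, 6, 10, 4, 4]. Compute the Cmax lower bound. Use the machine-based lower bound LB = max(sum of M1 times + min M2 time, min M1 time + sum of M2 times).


LB1 = sum(M1 times) + min(M2 times) = 33 + 4 = 37
LB2 = min(M1 times) + sum(M2 times) = 4 + 31 = 35
Lower bound = max(LB1, LB2) = max(37, 35) = 37

37


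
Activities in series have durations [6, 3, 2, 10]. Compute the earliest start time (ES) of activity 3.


Activity 3 starts after activities 1 through 2 complete.
Predecessor durations: [6, 3]
ES = 6 + 3 = 9

9


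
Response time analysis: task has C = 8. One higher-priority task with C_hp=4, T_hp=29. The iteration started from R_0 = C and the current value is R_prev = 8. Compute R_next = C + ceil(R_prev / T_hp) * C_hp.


R_next = C + ceil(R_prev / T_hp) * C_hp
ceil(8 / 29) = ceil(0.2759) = 1
Interference = 1 * 4 = 4
R_next = 8 + 4 = 12

12


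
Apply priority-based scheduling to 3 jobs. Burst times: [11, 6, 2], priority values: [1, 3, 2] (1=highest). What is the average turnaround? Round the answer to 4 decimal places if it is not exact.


Sort by priority (ascending = highest first):
Order: [(1, 11), (2, 2), (3, 6)]
Completion times:
  Priority 1, burst=11, C=11
  Priority 2, burst=2, C=13
  Priority 3, burst=6, C=19
Average turnaround = 43/3 = 14.3333

14.3333


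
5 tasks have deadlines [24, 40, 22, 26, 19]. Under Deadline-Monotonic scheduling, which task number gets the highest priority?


Sort tasks by relative deadline (ascending):
  Task 5: deadline = 19
  Task 3: deadline = 22
  Task 1: deadline = 24
  Task 4: deadline = 26
  Task 2: deadline = 40
Priority order (highest first): [5, 3, 1, 4, 2]
Highest priority task = 5

5


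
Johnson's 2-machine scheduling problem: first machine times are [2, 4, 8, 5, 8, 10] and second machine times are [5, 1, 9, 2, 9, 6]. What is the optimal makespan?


Apply Johnson's rule:
  Group 1 (a <= b): [(1, 2, 5), (3, 8, 9), (5, 8, 9)]
  Group 2 (a > b): [(6, 10, 6), (4, 5, 2), (2, 4, 1)]
Optimal job order: [1, 3, 5, 6, 4, 2]
Schedule:
  Job 1: M1 done at 2, M2 done at 7
  Job 3: M1 done at 10, M2 done at 19
  Job 5: M1 done at 18, M2 done at 28
  Job 6: M1 done at 28, M2 done at 34
  Job 4: M1 done at 33, M2 done at 36
  Job 2: M1 done at 37, M2 done at 38
Makespan = 38

38


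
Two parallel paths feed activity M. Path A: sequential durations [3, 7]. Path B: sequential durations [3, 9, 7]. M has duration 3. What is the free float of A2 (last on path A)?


ES(A2) = sum of predecessors on chain A = 3
EF(A2) = ES + duration = 3 + 7 = 10
Successor of A2 is M. ES(M) = max(sum(A), sum(B)) = max(10, 19) = 19
Free float = ES(successor) - EF(current) = 19 - 10 = 9

9


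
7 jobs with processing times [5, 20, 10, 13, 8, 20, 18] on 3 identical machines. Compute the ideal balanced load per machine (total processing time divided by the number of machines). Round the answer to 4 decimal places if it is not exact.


Total processing time = 5 + 20 + 10 + 13 + 8 + 20 + 18 = 94
Number of machines = 3
Ideal balanced load = 94 / 3 = 31.3333

31.3333


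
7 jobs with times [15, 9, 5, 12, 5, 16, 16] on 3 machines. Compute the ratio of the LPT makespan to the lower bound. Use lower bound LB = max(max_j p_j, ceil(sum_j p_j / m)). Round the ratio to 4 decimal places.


LPT order: [16, 16, 15, 12, 9, 5, 5]
Machine loads after assignment: [25, 26, 27]
LPT makespan = 27
Lower bound = max(max_job, ceil(total/3)) = max(16, 26) = 26
Ratio = 27 / 26 = 1.0385

1.0385


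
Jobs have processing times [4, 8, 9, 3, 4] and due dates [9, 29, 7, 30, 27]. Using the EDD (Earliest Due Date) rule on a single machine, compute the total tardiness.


Sort by due date (EDD order): [(9, 7), (4, 9), (4, 27), (8, 29), (3, 30)]
Compute completion times and tardiness:
  Job 1: p=9, d=7, C=9, tardiness=max(0,9-7)=2
  Job 2: p=4, d=9, C=13, tardiness=max(0,13-9)=4
  Job 3: p=4, d=27, C=17, tardiness=max(0,17-27)=0
  Job 4: p=8, d=29, C=25, tardiness=max(0,25-29)=0
  Job 5: p=3, d=30, C=28, tardiness=max(0,28-30)=0
Total tardiness = 6

6


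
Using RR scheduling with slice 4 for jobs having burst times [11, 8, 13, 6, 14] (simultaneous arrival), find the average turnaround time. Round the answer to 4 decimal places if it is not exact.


Time quantum = 4
Execution trace:
  J1 runs 4 units, time = 4
  J2 runs 4 units, time = 8
  J3 runs 4 units, time = 12
  J4 runs 4 units, time = 16
  J5 runs 4 units, time = 20
  J1 runs 4 units, time = 24
  J2 runs 4 units, time = 28
  J3 runs 4 units, time = 32
  J4 runs 2 units, time = 34
  J5 runs 4 units, time = 38
  J1 runs 3 units, time = 41
  J3 runs 4 units, time = 45
  J5 runs 4 units, time = 49
  J3 runs 1 units, time = 50
  J5 runs 2 units, time = 52
Finish times: [41, 28, 50, 34, 52]
Average turnaround = 205/5 = 41.0

41.0


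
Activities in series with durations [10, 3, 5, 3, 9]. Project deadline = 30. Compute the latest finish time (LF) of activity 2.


LF(activity 2) = deadline - sum of successor durations
Successors: activities 3 through 5 with durations [5, 3, 9]
Sum of successor durations = 17
LF = 30 - 17 = 13

13


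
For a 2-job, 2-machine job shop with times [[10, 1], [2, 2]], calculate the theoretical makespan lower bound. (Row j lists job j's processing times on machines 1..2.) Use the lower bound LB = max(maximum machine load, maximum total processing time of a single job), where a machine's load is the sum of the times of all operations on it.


Machine loads:
  Machine 1: 10 + 2 = 12
  Machine 2: 1 + 2 = 3
Max machine load = 12
Job totals:
  Job 1: 11
  Job 2: 4
Max job total = 11
Lower bound = max(12, 11) = 12

12


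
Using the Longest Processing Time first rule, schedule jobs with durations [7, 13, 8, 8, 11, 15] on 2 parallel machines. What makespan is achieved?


Sort jobs in decreasing order (LPT): [15, 13, 11, 8, 8, 7]
Assign each job to the least loaded machine:
  Machine 1: jobs [15, 8, 8], load = 31
  Machine 2: jobs [13, 11, 7], load = 31
Makespan = max load = 31

31


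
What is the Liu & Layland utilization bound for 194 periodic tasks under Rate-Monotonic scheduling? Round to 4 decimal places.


Compute 2^(1/194) = 1.0035793141
Subtract 1: 1.0035793141 - 1 = 0.0035793141
Multiply by n: 194 * 0.0035793141 = 0.6943869354
Round to 4 dp: 0.6944

0.6944


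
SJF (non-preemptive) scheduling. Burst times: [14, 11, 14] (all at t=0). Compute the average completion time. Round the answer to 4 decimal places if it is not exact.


SJF order (ascending): [11, 14, 14]
Completion times:
  Job 1: burst=11, C=11
  Job 2: burst=14, C=25
  Job 3: burst=14, C=39
Average completion = 75/3 = 25.0

25.0


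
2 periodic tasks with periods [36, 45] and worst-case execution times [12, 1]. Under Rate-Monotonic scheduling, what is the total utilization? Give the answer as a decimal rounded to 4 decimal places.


Compute individual utilizations (exact fractions):
  Task 1: C/T = 12/36 = 1/3 (approx. 0.3333)
  Task 2: C/T = 1/45 (approx. 0.0222)
Total utilization U = 1/3 + 1/45 = 16/45
Rounded to 4 decimal places: U = 0.3556
RM (Liu & Layland) bound for 2 tasks = 0.828427; compare with U = 16/45 (approx. 0.355556)
U <= bound, so schedulable by RM sufficient condition.

0.3556


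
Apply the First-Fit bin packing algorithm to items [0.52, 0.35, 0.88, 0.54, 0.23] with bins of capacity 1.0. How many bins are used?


Place items sequentially using First-Fit:
  Item 0.52 -> new Bin 1
  Item 0.35 -> Bin 1 (now 0.87)
  Item 0.88 -> new Bin 2
  Item 0.54 -> new Bin 3
  Item 0.23 -> Bin 3 (now 0.77)
Total bins used = 3

3


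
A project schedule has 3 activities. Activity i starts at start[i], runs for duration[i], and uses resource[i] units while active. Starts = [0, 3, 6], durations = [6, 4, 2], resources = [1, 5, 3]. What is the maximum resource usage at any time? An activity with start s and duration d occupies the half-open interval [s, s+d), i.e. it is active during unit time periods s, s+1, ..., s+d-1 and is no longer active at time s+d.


Each activity i is active on [start_i, start_i + duration_i).
Compute total resource usage per time slot:
  t=0: active resources = [1], total = 1
  t=1: active resources = [1], total = 1
  t=2: active resources = [1], total = 1
  t=3: active resources = [1, 5], total = 6
  t=4: active resources = [1, 5], total = 6
  t=5: active resources = [1, 5], total = 6
  t=6: active resources = [5, 3], total = 8
  t=7: active resources = [3], total = 3
Peak resource demand = 8

8


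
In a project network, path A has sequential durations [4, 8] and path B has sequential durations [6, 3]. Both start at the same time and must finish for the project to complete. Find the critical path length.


Path A total = 4 + 8 = 12
Path B total = 6 + 3 = 9
Critical path = longest path = max(12, 9) = 12

12


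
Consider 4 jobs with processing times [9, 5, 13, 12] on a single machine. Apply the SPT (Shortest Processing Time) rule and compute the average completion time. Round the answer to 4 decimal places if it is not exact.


Sort jobs by processing time (SPT order): [5, 9, 12, 13]
Compute completion times sequentially:
  Job 1: processing = 5, completes at 5
  Job 2: processing = 9, completes at 14
  Job 3: processing = 12, completes at 26
  Job 4: processing = 13, completes at 39
Sum of completion times = 84
Average completion time = 84/4 = 21.0

21.0


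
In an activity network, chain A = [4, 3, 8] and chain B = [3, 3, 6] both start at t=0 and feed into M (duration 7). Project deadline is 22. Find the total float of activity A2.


Forward pass: ES(A2) = sum of predecessors on chain A = 4
EF = ES + duration = 4 + 3 = 7
Backward pass: LF(M) = deadline = 22; LS(M) = 22 - 7 = 15
LF(A2) = LS(M) - sum(successors on chain A) = 15 - 8 = 7
LS = LF - duration = 7 - 3 = 4
Total float = LS - ES = 4 - 4 = 0

0


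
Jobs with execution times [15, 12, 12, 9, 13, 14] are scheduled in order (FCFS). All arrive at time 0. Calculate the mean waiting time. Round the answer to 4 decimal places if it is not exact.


FCFS order (as given): [15, 12, 12, 9, 13, 14]
Waiting times:
  Job 1: wait = 0
  Job 2: wait = 15
  Job 3: wait = 27
  Job 4: wait = 39
  Job 5: wait = 48
  Job 6: wait = 61
Sum of waiting times = 190
Average waiting time = 190/6 = 31.6667

31.6667


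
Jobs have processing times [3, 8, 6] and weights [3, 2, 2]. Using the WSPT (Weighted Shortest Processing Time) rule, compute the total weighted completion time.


Compute p/w ratios and sort ascending (WSPT): [(3, 3), (6, 2), (8, 2)]
Compute weighted completion times:
  Job (p=3,w=3): C=3, w*C=3*3=9
  Job (p=6,w=2): C=9, w*C=2*9=18
  Job (p=8,w=2): C=17, w*C=2*17=34
Total weighted completion time = 61

61


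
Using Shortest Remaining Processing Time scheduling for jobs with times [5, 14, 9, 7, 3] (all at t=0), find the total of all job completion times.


Since all jobs arrive at t=0, SRPT equals SPT ordering.
SPT order: [3, 5, 7, 9, 14]
Completion times:
  Job 1: p=3, C=3
  Job 2: p=5, C=8
  Job 3: p=7, C=15
  Job 4: p=9, C=24
  Job 5: p=14, C=38
Total completion time = 3 + 8 + 15 + 24 + 38 = 88

88


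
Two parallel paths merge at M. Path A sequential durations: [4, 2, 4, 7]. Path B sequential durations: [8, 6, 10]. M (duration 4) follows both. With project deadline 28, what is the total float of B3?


Forward pass: ES(B3) = sum of predecessors on chain B = 14
EF = ES + duration = 14 + 10 = 24
Backward pass: LF(M) = deadline = 28; LS(M) = 28 - 4 = 24
LF(B3) = LS(M) - sum(successors on chain B) = 24 - 0 = 24
LS = LF - duration = 24 - 10 = 14
Total float = LS - ES = 14 - 14 = 0

0


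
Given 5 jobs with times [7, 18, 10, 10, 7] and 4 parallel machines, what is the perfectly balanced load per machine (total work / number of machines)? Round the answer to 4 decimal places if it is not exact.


Total processing time = 7 + 18 + 10 + 10 + 7 = 52
Number of machines = 4
Ideal balanced load = 52 / 4 = 13.0

13.0


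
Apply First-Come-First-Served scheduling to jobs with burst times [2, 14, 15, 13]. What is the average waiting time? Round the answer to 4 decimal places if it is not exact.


FCFS order (as given): [2, 14, 15, 13]
Waiting times:
  Job 1: wait = 0
  Job 2: wait = 2
  Job 3: wait = 16
  Job 4: wait = 31
Sum of waiting times = 49
Average waiting time = 49/4 = 12.25

12.25


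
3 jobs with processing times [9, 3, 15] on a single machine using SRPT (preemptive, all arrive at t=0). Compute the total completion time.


Since all jobs arrive at t=0, SRPT equals SPT ordering.
SPT order: [3, 9, 15]
Completion times:
  Job 1: p=3, C=3
  Job 2: p=9, C=12
  Job 3: p=15, C=27
Total completion time = 3 + 12 + 27 = 42

42


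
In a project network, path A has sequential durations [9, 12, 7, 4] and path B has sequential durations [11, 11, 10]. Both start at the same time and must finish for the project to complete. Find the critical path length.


Path A total = 9 + 12 + 7 + 4 = 32
Path B total = 11 + 11 + 10 = 32
Critical path = longest path = max(32, 32) = 32

32


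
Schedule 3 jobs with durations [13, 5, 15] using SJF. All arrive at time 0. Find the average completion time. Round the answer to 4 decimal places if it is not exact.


SJF order (ascending): [5, 13, 15]
Completion times:
  Job 1: burst=5, C=5
  Job 2: burst=13, C=18
  Job 3: burst=15, C=33
Average completion = 56/3 = 18.6667

18.6667


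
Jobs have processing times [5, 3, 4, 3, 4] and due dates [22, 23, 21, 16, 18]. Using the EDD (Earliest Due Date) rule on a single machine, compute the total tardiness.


Sort by due date (EDD order): [(3, 16), (4, 18), (4, 21), (5, 22), (3, 23)]
Compute completion times and tardiness:
  Job 1: p=3, d=16, C=3, tardiness=max(0,3-16)=0
  Job 2: p=4, d=18, C=7, tardiness=max(0,7-18)=0
  Job 3: p=4, d=21, C=11, tardiness=max(0,11-21)=0
  Job 4: p=5, d=22, C=16, tardiness=max(0,16-22)=0
  Job 5: p=3, d=23, C=19, tardiness=max(0,19-23)=0
Total tardiness = 0

0


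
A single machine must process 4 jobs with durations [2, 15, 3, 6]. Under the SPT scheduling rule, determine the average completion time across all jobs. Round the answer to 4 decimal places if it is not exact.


Sort jobs by processing time (SPT order): [2, 3, 6, 15]
Compute completion times sequentially:
  Job 1: processing = 2, completes at 2
  Job 2: processing = 3, completes at 5
  Job 3: processing = 6, completes at 11
  Job 4: processing = 15, completes at 26
Sum of completion times = 44
Average completion time = 44/4 = 11.0

11.0


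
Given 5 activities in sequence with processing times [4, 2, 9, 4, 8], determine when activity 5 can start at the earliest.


Activity 5 starts after activities 1 through 4 complete.
Predecessor durations: [4, 2, 9, 4]
ES = 4 + 2 + 9 + 4 = 19

19


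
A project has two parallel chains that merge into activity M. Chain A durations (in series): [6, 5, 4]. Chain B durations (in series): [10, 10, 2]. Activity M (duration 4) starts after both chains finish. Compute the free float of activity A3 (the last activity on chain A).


ES(A3) = sum of predecessors on chain A = 11
EF(A3) = ES + duration = 11 + 4 = 15
Successor of A3 is M. ES(M) = max(sum(A), sum(B)) = max(15, 22) = 22
Free float = ES(successor) - EF(current) = 22 - 15 = 7

7


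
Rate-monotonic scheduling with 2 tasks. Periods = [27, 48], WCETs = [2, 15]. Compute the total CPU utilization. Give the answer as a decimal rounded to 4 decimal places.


Compute individual utilizations (exact fractions):
  Task 1: C/T = 2/27 (approx. 0.0741)
  Task 2: C/T = 15/48 = 5/16 (approx. 0.3125)
Total utilization U = 2/27 + 5/16 = 167/432
Rounded to 4 decimal places: U = 0.3866
RM (Liu & Layland) bound for 2 tasks = 0.828427; compare with U = 167/432 (approx. 0.386574)
U <= bound, so schedulable by RM sufficient condition.

0.3866


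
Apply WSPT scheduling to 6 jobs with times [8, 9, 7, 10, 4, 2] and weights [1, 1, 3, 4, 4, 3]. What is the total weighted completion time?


Compute p/w ratios and sort ascending (WSPT): [(2, 3), (4, 4), (7, 3), (10, 4), (8, 1), (9, 1)]
Compute weighted completion times:
  Job (p=2,w=3): C=2, w*C=3*2=6
  Job (p=4,w=4): C=6, w*C=4*6=24
  Job (p=7,w=3): C=13, w*C=3*13=39
  Job (p=10,w=4): C=23, w*C=4*23=92
  Job (p=8,w=1): C=31, w*C=1*31=31
  Job (p=9,w=1): C=40, w*C=1*40=40
Total weighted completion time = 232

232


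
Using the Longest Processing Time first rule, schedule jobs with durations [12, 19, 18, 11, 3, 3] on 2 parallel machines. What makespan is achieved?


Sort jobs in decreasing order (LPT): [19, 18, 12, 11, 3, 3]
Assign each job to the least loaded machine:
  Machine 1: jobs [19, 11, 3], load = 33
  Machine 2: jobs [18, 12, 3], load = 33
Makespan = max load = 33

33
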